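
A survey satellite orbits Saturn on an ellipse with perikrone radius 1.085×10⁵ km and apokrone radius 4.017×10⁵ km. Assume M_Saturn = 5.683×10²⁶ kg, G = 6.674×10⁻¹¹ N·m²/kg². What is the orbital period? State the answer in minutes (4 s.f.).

T ≈ 2191 minutes

μ = GM = 6.674×10⁻¹¹ × 5.683×10²⁶ = 3.793×10¹⁶ m³/s².
Semi-major axis a = (r_p + r_a)/2 = (1.0850×10⁵ + 4.0170×10⁵)/2 = 2.5510×10⁵ km = 2.551×10⁸ m.
By Kepler's third law T = 2π√(a³/μ) = 2π × 2.092×10⁴ = 1.315×10⁵ s.
= 2191 minutes.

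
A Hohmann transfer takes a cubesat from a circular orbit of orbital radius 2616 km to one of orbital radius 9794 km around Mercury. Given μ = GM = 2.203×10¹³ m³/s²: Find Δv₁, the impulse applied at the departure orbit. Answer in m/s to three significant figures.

r₁ = 2616 km = 2.616×10⁶ m.
r₂ = 9794 km = 9.794×10⁶ m.
Transfer ellipse a_t = (r₁ + r₂)/2 = 6.205×10⁶ m.
At r₁: circular v_c1 = √(μ/r₁) = 2902 m/s; transfer-periherm v_p = √[μ(2/r₁ − 1/a_t)] = 3646 m/s.
Δv₁ = v_p − v_c1 = 743.9 m/s.

Δv ≈ 744 m/s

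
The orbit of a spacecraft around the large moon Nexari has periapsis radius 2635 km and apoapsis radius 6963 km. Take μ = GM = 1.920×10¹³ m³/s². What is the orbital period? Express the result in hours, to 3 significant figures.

T ≈ 4.19 hours

Semi-major axis a = (r_p + r_a)/2 = (2635.0 + 6963.0)/2 = 4799.0 km = 4.799×10⁶ m.
By Kepler's third law T = 2π√(a³/μ) = 2π × 2.399×10³ = 1.507×10⁴ s.
= 4.187 hours.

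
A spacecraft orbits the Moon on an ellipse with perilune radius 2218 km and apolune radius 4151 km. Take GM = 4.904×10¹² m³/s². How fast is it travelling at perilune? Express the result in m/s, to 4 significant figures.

Semi-major axis a = (r_p + r_a)/2 = 3184.5 km = 3.184×10⁶ m.
Vis-viva: v² = μ(2/r − 1/a) = 4.904×10¹² × (9.017×10⁻⁷ − 3.140×10⁻⁷) = 2.882×10⁶ m²/s².
v = 1698 m/s.

v ≈ 1698 m/s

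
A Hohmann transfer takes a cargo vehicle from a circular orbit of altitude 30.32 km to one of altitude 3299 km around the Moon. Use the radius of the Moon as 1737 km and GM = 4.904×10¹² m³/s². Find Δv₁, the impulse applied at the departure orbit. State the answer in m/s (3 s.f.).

r₁ = 1737 + 30.32 = 1767.3 km = 1.7673×10⁶ m.
r₂ = 1737 + 3299 = 5036.0 km = 5.0360×10⁶ m.
Transfer ellipse a_t = (r₁ + r₂)/2 = 3.402×10⁶ m.
At r₁: circular v_c1 = √(μ/r₁) = 1666 m/s; transfer-perilune v_p = √[μ(2/r₁ − 1/a_t)] = 2027 m/s.
Δv₁ = v_p − v_c1 = 361.0 m/s.

Δv ≈ 361 m/s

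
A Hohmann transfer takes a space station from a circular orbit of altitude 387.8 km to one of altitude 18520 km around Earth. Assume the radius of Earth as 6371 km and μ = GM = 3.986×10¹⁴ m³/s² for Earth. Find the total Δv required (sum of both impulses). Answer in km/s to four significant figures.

r₁ = 6371 + 387.8 = 6758.8 km = 6.7588×10⁶ m.
r₂ = 6371 + 18520 = 24891 km = 2.4891×10⁷ m.
Transfer ellipse a_t = (r₁ + r₂)/2 = 1.582×10⁷ m.
At r₁: circular v_c1 = √(μ/r₁) = 7680 m/s; transfer-perigee v_p = √[μ(2/r₁ − 1/a_t)] = 9631 m/s.
Δv₁ = v_p − v_c1 = 1952 m/s.
At r₂: circular v_c2 = √(μ/r₂) = 4002 m/s; transfer-apogee v_a = √[μ(2/r₂ − 1/a_t)] = 2615 m/s.
Δv₂ = v_c2 − v_a = 1386 m/s.
Total Δv = Δv₁ + Δv₂ = 3338 m/s = 3.338 km/s.

Δv_total ≈ 3.338 km/s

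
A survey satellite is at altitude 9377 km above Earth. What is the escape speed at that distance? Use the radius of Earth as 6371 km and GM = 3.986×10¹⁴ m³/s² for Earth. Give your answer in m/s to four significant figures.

r = 6371 + 9377 = 15748 km = 1.5748×10⁷ m.
Escape speed v_esc = √(2μ/r) = √(2 × 3.986×10¹⁴ / 1.575×10⁷) = √(5.062×10⁷) = 7115 m/s.

v_esc ≈ 7115 m/s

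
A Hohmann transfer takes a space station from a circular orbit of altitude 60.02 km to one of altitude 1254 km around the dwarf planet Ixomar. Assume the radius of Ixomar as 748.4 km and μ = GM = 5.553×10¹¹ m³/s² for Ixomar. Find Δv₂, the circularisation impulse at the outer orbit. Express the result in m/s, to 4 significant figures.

Δv ≈ 127.2 m/s

r₁ = 748.4 + 60.02 = 808.42 km = 8.0842×10⁵ m.
r₂ = 748.4 + 1254 = 2002.4 km = 2.0024×10⁶ m.
Transfer ellipse a_t = (r₁ + r₂)/2 = 1.405×10⁶ m.
At r₁: circular v_c1 = √(μ/r₁) = 828.8 m/s; transfer-periapsis v_p = √[μ(2/r₁ − 1/a_t)] = 989.3 m/s.
At r₂: circular v_c2 = √(μ/r₂) = 526.6 m/s; transfer-apoapsis v_a = √[μ(2/r₂ − 1/a_t)] = 399.4 m/s.
Δv₂ = v_c2 − v_a = 127.2 m/s.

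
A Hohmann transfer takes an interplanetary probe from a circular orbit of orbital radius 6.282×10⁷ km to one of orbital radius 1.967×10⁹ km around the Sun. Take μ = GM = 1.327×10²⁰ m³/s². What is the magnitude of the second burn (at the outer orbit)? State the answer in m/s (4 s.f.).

Δv ≈ 6170 m/s

r₁ = 6.282×10⁷ km = 6.282×10¹⁰ m.
r₂ = 1.967×10⁹ km = 1.967×10¹² m.
Transfer ellipse a_t = (r₁ + r₂)/2 = 1.015×10¹² m.
At r₁: circular v_c1 = √(μ/r₁) = 45960 m/s; transfer-perihelion v_p = √[μ(2/r₁ − 1/a_t)] = 63980 m/s.
At r₂: circular v_c2 = √(μ/r₂) = 8214 m/s; transfer-aphelion v_a = √[μ(2/r₂ − 1/a_t)] = 2043 m/s.
Δv₂ = v_c2 − v_a = 6170 m/s.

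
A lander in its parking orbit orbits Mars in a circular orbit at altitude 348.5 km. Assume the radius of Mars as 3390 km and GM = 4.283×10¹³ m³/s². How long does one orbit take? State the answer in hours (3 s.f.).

r = 3390 + 348.5 = 3738.5 km = 3.7385×10⁶ m.
Kepler's third law: T = 2π√(r³/μ) = 2π√((3.738×10⁶)³ / 4.283×10¹³).
r³/μ = 1.220×10⁶ s², so T = 2π × 1.105×10³ = 6.940×10³ s.
Converting: 6.940×10³ s ÷ 3600 = 1.928 hours.

T ≈ 1.93 hours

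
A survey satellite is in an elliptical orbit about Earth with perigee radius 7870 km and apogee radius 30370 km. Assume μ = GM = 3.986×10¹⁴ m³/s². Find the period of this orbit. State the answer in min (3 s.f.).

Semi-major axis a = (r_p + r_a)/2 = (7870.0 + 30370)/2 = 19120 km = 1.912×10⁷ m.
By Kepler's third law T = 2π√(a³/μ) = 2π × 4.188×10³ = 2.631×10⁴ s.
= 438.5 min.

T ≈ 439 min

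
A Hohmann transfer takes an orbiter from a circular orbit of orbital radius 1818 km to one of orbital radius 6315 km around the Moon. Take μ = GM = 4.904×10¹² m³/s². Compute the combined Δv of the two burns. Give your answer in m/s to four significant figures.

r₁ = 1818 km = 1.818×10⁶ m.
r₂ = 6315 km = 6.315×10⁶ m.
Transfer ellipse a_t = (r₁ + r₂)/2 = 4.066×10⁶ m.
At r₁: circular v_c1 = √(μ/r₁) = 1642 m/s; transfer-perilune v_p = √[μ(2/r₁ − 1/a_t)] = 2047 m/s.
Δv₁ = v_p − v_c1 = 404.3 m/s.
At r₂: circular v_c2 = √(μ/r₂) = 881.2 m/s; transfer-apolune v_a = √[μ(2/r₂ − 1/a_t)] = 589.2 m/s.
Δv₂ = v_c2 − v_a = 292.0 m/s.
Total Δv = Δv₁ + Δv₂ = 696.3 m/s.

Δv_total ≈ 696.3 m/s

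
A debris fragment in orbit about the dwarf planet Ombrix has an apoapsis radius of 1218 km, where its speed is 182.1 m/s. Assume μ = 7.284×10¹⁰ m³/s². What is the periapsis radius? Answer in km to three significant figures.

periapsis radius ≈ 467 km

r_a = 1.218×10⁶ m.
Specific energy ε = v²/2 − μ/r = -4.322×10⁴ J/kg, so a = −μ/(2ε) = 8.426×10⁵ m.
The apsides satisfy r_p + r_a = 2a, so the periapsis radius is 2a − r_a = 4.672×10⁵ m = 467.22 km.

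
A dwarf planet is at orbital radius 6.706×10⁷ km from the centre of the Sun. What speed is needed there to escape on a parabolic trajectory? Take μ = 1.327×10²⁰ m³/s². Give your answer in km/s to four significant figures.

r = 6.706×10⁷ km = 6.706×10¹⁰ m.
Escape speed v_esc = √(2μ/r) = √(2 × 1.327×10²⁰ / 6.706×10¹⁰) = √(3.958×10⁹) = 62910 m/s.
= 62.91 km/s.

v_esc ≈ 62.91 km/s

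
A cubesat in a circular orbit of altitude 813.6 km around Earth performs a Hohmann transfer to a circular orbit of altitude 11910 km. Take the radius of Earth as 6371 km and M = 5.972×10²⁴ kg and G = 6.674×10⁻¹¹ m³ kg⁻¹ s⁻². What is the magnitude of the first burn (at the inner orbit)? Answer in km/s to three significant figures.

Δv ≈ 1.48 km/s

μ = GM = 6.674×10⁻¹¹ × 5.972×10²⁴ = 3.986×10¹⁴ m³/s².
r₁ = 6371 + 813.6 = 7184.6 km = 7.1846×10⁶ m.
r₂ = 6371 + 11910 = 18281 km = 1.8281×10⁷ m.
Transfer ellipse a_t = (r₁ + r₂)/2 = 1.273×10⁷ m.
At r₁: circular v_c1 = √(μ/r₁) = 7448 m/s; transfer-perigee v_p = √[μ(2/r₁ − 1/a_t)] = 8925 m/s.
Δv₁ = v_p − v_c1 = 1476 m/s.
= 1.476 km/s.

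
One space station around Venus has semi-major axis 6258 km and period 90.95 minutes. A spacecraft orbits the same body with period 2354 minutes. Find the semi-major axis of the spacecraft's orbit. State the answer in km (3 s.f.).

a₂ ≈ 54800 km

Kepler's third law: a³ ∝ T², so a₂ = a₁ (T₂/T₁)^(2/3).
T₂/T₁ = 25.88, (T₂/T₁)^(2/3) = 8.750.
a₂ = 6258 × 8.750 = 54760 km.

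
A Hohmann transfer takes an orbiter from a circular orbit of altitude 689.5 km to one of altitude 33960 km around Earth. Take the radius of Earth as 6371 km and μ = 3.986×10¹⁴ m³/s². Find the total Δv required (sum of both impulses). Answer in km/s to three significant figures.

r₁ = 6371 + 689.5 = 7060.5 km = 7.0605×10⁶ m.
r₂ = 6371 + 33960 = 40331 km = 4.0331×10⁷ m.
Transfer ellipse a_t = (r₁ + r₂)/2 = 2.370×10⁷ m.
At r₁: circular v_c1 = √(μ/r₁) = 7514 m/s; transfer-perigee v_p = √[μ(2/r₁ − 1/a_t)] = 9802 m/s.
Δv₁ = v_p − v_c1 = 2289 m/s.
At r₂: circular v_c2 = √(μ/r₂) = 3144 m/s; transfer-apogee v_a = √[μ(2/r₂ − 1/a_t)] = 1716 m/s.
Δv₂ = v_c2 − v_a = 1428 m/s.
Total Δv = Δv₁ + Δv₂ = 3717 m/s = 3.717 km/s.

Δv_total ≈ 3.72 km/s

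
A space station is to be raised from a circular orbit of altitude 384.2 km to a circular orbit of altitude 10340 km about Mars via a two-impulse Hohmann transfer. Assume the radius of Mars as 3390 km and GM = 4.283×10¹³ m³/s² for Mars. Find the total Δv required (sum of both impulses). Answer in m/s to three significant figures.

Δv_total ≈ 1460 m/s

r₁ = 3390 + 384.2 = 3774.2 km = 3.7742×10⁶ m.
r₂ = 3390 + 10340 = 13730 km = 1.3730×10⁷ m.
Transfer ellipse a_t = (r₁ + r₂)/2 = 8.752×10⁶ m.
At r₁: circular v_c1 = √(μ/r₁) = 3369 m/s; transfer-periapsis v_p = √[μ(2/r₁ − 1/a_t)] = 4219 m/s.
Δv₁ = v_p − v_c1 = 850.6 m/s.
At r₂: circular v_c2 = √(μ/r₂) = 1766 m/s; transfer-apoapsis v_a = √[μ(2/r₂ − 1/a_t)] = 1160 m/s.
Δv₂ = v_c2 − v_a = 606.4 m/s.
Total Δv = Δv₁ + Δv₂ = 1457 m/s.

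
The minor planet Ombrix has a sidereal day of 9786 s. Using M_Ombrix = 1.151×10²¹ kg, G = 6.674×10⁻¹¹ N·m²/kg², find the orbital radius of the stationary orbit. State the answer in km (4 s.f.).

r_sync ≈ 571.2 km

μ = GM = 6.674×10⁻¹¹ × 1.151×10²¹ = 7.682×10¹⁰ m³/s².
A synchronous orbit has period T, so by Kepler's third law a = (μT²/4π²)^(1/3).
μT²/4π² = 7.682×10¹⁰ × (9.786×10³)² / 39.48 = 1.863×10¹⁷ m³.
a = 5.712×10⁵ m = 571.18 km.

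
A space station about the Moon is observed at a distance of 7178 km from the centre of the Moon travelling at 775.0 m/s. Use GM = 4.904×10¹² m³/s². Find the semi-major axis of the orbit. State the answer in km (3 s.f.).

a ≈ 6400 km

r = 7.178×10⁶ m.
Vis-viva rearranged: 1/a = 2/r − v²/μ = 2.786×10⁻⁷ − 1.225×10⁻⁷ = 1.562×10⁻⁷ m⁻¹.
a = 6.404×10⁶ m = 6404.0 km.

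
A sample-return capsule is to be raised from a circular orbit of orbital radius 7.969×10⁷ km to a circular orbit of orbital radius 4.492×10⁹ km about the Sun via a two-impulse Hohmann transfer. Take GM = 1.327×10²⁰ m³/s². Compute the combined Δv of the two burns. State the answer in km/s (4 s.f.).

r₁ = 7.969×10⁷ km = 7.969×10¹⁰ m.
r₂ = 4.492×10⁹ km = 4.492×10¹² m.
Transfer ellipse a_t = (r₁ + r₂)/2 = 2.286×10¹² m.
At r₁: circular v_c1 = √(μ/r₁) = 40810 m/s; transfer-perihelion v_p = √[μ(2/r₁ − 1/a_t)] = 57200 m/s.
Δv₁ = v_p − v_c1 = 16400 m/s.
At r₂: circular v_c2 = √(μ/r₂) = 5435 m/s; transfer-aphelion v_a = √[μ(2/r₂ − 1/a_t)] = 1015 m/s.
Δv₂ = v_c2 − v_a = 4420 m/s.
Total Δv = Δv₁ + Δv₂ = 20820 m/s = 20.82 km/s.

Δv_total ≈ 20.82 km/s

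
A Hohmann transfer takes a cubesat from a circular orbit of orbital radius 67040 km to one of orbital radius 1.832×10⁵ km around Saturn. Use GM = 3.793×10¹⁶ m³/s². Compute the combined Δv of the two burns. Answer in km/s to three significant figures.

Δv_total ≈ 8.85 km/s

r₁ = 67040 km = 6.704×10⁷ m.
r₂ = 1.832×10⁵ km = 1.832×10⁸ m.
Transfer ellipse a_t = (r₁ + r₂)/2 = 1.251×10⁸ m.
At r₁: circular v_c1 = √(μ/r₁) = 23790 m/s; transfer-perikrone v_p = √[μ(2/r₁ − 1/a_t)] = 28780 m/s.
Δv₁ = v_p − v_c1 = 4996 m/s.
At r₂: circular v_c2 = √(μ/r₂) = 14390 m/s; transfer-apokrone v_a = √[μ(2/r₂ − 1/a_t)] = 10530 m/s.
Δv₂ = v_c2 − v_a = 3856 m/s.
Total Δv = Δv₁ + Δv₂ = 8852 m/s = 8.852 km/s.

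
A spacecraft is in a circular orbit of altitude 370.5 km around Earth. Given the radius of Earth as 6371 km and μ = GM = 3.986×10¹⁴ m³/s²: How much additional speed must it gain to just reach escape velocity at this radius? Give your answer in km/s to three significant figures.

r = 6371 + 370.5 = 6741.5 km = 6.7415×10⁶ m.
Circular speed v_c = √(μ/r) = 7689 m/s.
Escape speed v_esc = √(2μ/r) = √2 × v_c = 10870 m/s.
Δv = v_esc − v_c = 3185 m/s = 3.185 km/s.

Δv ≈ 3.19 km/s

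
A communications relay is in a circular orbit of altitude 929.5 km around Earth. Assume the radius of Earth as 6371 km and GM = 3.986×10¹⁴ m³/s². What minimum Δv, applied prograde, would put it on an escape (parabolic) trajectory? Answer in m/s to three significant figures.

Δv ≈ 3060 m/s

r = 6371 + 929.5 = 7300.5 km = 7.3005×10⁶ m.
Circular speed v_c = √(μ/r) = 7389 m/s.
Escape speed v_esc = √(2μ/r) = √2 × v_c = 10450 m/s.
Δv = v_esc − v_c = 3061 m/s.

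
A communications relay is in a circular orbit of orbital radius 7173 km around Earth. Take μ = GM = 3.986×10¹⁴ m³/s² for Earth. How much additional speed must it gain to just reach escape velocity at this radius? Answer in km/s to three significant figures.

Δv ≈ 3.09 km/s

r = 7173 km = 7.173×10⁶ m.
Circular speed v_c = √(μ/r) = 7454 m/s.
Escape speed v_esc = √(2μ/r) = √2 × v_c = 10540 m/s.
Δv = v_esc − v_c = 3088 m/s = 3.088 km/s.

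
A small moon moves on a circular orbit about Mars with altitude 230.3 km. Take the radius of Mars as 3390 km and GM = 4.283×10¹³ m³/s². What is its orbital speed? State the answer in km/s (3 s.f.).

r = 3390 + 230.3 = 3620.3 km = 3.6203×10⁶ m.
For a circular orbit v = √(μ/r) = √(4.283×10¹³ / 3.620×10⁶) = √(1.183×10⁷) = 3440 m/s.
That is 3.440 km/s.

v ≈ 3.44 km/s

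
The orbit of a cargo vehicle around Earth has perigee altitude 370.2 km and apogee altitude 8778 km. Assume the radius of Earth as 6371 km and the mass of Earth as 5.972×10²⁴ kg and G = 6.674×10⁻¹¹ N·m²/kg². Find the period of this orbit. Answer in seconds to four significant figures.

μ = GM = 6.674×10⁻¹¹ × 5.972×10²⁴ = 3.986×10¹⁴ m³/s².
r_p = 6371 + 370.2 = 6741.2 km = 6.7412×10⁶ m.
r_a = 6371 + 8778 = 15149 km = 1.5149×10⁷ m.
Semi-major axis a = (r_p + r_a)/2 = (6741.2 + 15149)/2 = 10945 km = 1.095×10⁷ m.
By Kepler's third law T = 2π√(a³/μ) = 2π × 1.814×10³ = 1.140×10⁴ s.

T ≈ 11400 seconds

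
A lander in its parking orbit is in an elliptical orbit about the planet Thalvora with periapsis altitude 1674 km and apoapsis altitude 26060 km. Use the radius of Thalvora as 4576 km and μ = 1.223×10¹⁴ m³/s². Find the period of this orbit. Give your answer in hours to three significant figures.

r_p = 4576 + 1674 = 6250.0 km = 6.2500×10⁶ m.
r_a = 4576 + 26060 = 30636 km = 3.0636×10⁷ m.
Semi-major axis a = (r_p + r_a)/2 = (6250.0 + 30636)/2 = 18443 km = 1.844×10⁷ m.
By Kepler's third law T = 2π√(a³/μ) = 2π × 7.162×10³ = 4.500×10⁴ s.
= 12.50 hours.

T ≈ 12.5 hours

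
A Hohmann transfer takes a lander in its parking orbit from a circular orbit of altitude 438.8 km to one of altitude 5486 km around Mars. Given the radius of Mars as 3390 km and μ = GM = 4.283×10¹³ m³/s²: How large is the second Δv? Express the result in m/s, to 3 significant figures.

r₁ = 3390 + 438.8 = 3828.8 km = 3.8288×10⁶ m.
r₂ = 3390 + 5486 = 8876.0 km = 8.8760×10⁶ m.
Transfer ellipse a_t = (r₁ + r₂)/2 = 6.352×10⁶ m.
At r₁: circular v_c1 = √(μ/r₁) = 3345 m/s; transfer-periapsis v_p = √[μ(2/r₁ − 1/a_t)] = 3954 m/s.
At r₂: circular v_c2 = √(μ/r₂) = 2197 m/s; transfer-apoapsis v_a = √[μ(2/r₂ − 1/a_t)] = 1705 m/s.
Δv₂ = v_c2 − v_a = 491.3 m/s.

Δv ≈ 491 m/s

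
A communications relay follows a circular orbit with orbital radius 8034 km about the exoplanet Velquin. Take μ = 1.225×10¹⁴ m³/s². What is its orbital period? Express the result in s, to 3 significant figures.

r = 8034 km = 8.034×10⁶ m.
Kepler's third law: T = 2π√(r³/μ) = 2π√((8.034×10⁶)³ / 1.225×10¹⁴).
r³/μ = 4.233×10⁶ s², so T = 2π × 2.057×10³ = 1.293×10⁴ s.

T ≈ 12900 s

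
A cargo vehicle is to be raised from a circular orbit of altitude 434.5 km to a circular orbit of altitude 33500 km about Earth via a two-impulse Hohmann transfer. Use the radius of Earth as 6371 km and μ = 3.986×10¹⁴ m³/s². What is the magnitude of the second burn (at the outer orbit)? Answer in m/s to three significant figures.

r₁ = 6371 + 434.5 = 6805.5 km = 6.8055×10⁶ m.
r₂ = 6371 + 33500 = 39871 km = 3.9871×10⁷ m.
Transfer ellipse a_t = (r₁ + r₂)/2 = 2.334×10⁷ m.
At r₁: circular v_c1 = √(μ/r₁) = 7653 m/s; transfer-perigee v_p = √[μ(2/r₁ − 1/a_t)] = 10000 m/s.
At r₂: circular v_c2 = √(μ/r₂) = 3162 m/s; transfer-apogee v_a = √[μ(2/r₂ − 1/a_t)] = 1707 m/s.
Δv₂ = v_c2 − v_a = 1454 m/s.

Δv ≈ 1450 m/s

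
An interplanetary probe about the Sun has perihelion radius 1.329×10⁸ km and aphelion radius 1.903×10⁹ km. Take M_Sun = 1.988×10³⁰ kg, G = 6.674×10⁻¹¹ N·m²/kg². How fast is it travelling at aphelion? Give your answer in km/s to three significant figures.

μ = GM = 6.674×10⁻¹¹ × 1.988×10³⁰ = 1.327×10²⁰ m³/s².
Semi-major axis a = (r_p + r_a)/2 = 1.0180×10⁹ km = 1.018×10¹² m.
Vis-viva: v² = μ(2/r − 1/a) = 1.327×10²⁰ × (1.051×10⁻¹² − 9.824×10⁻¹³) = 9.103×10⁶ m²/s².
v = 3017 m/s = 3.017 km/s.

v ≈ 3.02 km/s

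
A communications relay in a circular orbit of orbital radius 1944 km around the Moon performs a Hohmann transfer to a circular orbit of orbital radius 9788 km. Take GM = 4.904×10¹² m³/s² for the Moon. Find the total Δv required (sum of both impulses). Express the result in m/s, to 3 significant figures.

r₁ = 1944 km = 1.944×10⁶ m.
r₂ = 9788 km = 9.788×10⁶ m.
Transfer ellipse a_t = (r₁ + r₂)/2 = 5.866×10⁶ m.
At r₁: circular v_c1 = √(μ/r₁) = 1588 m/s; transfer-perilune v_p = √[μ(2/r₁ − 1/a_t)] = 2052 m/s.
Δv₁ = v_p − v_c1 = 463.4 m/s.
At r₂: circular v_c2 = √(μ/r₂) = 707.8 m/s; transfer-apolune v_a = √[μ(2/r₂ − 1/a_t)] = 407.5 m/s.
Δv₂ = v_c2 − v_a = 300.3 m/s.
Total Δv = Δv₁ + Δv₂ = 763.7 m/s.

Δv_total ≈ 764 m/s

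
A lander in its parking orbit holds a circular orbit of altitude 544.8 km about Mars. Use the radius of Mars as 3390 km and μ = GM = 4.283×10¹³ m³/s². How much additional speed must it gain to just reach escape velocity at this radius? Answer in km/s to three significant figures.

r = 3390 + 544.8 = 3934.8 km = 3.9348×10⁶ m.
Circular speed v_c = √(μ/r) = 3299 m/s.
Escape speed v_esc = √(2μ/r) = √2 × v_c = 4666 m/s.
Δv = v_esc − v_c = 1367 m/s = 1.367 km/s.

Δv ≈ 1.37 km/s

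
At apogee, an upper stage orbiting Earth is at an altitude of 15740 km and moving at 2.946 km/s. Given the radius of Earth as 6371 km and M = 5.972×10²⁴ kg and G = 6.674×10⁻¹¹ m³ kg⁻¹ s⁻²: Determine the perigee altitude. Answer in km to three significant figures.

perigee altitude ≈ 640 km

μ = GM = 6.674×10⁻¹¹ × 5.972×10²⁴ = 3.986×10¹⁴ m³/s².
r_a = 6371 + 15740 = 22111 km = 2.211×10⁷ m.
Specific energy ε = v²/2 − μ/r = -1.369×10⁷ J/kg, so a = −μ/(2ε) = 1.456×10⁷ m.
The apsides satisfy r_p + r_a = 2a, so the perigee radius is 2a − r_a = 7.011×10⁶ m = 7010.6 km.
Perigee altitude = 7010.6 − 6371 = 639.56 km.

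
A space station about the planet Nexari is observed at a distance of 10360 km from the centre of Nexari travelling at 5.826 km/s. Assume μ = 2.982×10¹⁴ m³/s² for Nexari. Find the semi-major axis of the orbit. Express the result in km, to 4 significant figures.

a ≈ 12620 km

r = 1.036×10⁷ m.
Specific orbital energy ε = v²/2 − μ/r = (5826)²/2 − 2.982×10¹⁴/1.036×10⁷ = -1.181×10⁷ J/kg.
Since ε = −μ/(2a), a = −μ/(2ε) = 1.262×10⁷ m = 12622 km.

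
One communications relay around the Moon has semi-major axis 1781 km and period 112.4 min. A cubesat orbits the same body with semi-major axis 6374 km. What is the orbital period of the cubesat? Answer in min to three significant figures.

Kepler's third law: T² ∝ a³, so T₂ = T₁ (a₂/a₁)^(3/2).
a₂/a₁ = 3.579, (a₂/a₁)^(3/2) = 6.771.
T₂ = 112.4 × 6.771 = 761.0 min.

T₂ ≈ 761 min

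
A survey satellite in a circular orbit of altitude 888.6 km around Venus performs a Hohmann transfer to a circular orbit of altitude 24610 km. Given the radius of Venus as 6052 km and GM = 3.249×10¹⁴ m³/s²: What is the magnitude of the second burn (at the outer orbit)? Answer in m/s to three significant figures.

r₁ = 6052 + 888.6 = 6940.6 km = 6.9406×10⁶ m.
r₂ = 6052 + 24610 = 30662 km = 3.0662×10⁷ m.
Transfer ellipse a_t = (r₁ + r₂)/2 = 1.880×10⁷ m.
At r₁: circular v_c1 = √(μ/r₁) = 6842 m/s; transfer-periapsis v_p = √[μ(2/r₁ − 1/a_t)] = 8737 m/s.
At r₂: circular v_c2 = √(μ/r₂) = 3255 m/s; transfer-apoapsis v_a = √[μ(2/r₂ − 1/a_t)] = 1978 m/s.
Δv₂ = v_c2 − v_a = 1277 m/s.

Δv ≈ 1280 m/s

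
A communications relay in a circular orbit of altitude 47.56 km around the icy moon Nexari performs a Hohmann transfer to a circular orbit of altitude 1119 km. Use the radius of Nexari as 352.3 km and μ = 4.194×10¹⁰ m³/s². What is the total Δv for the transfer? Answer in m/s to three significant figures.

Δv_total ≈ 141 m/s

r₁ = 352.3 + 47.56 = 399.86 km = 3.9986×10⁵ m.
r₂ = 352.3 + 1119 = 1471.3 km = 1.4713×10⁶ m.
Transfer ellipse a_t = (r₁ + r₂)/2 = 9.356×10⁵ m.
At r₁: circular v_c1 = √(μ/r₁) = 323.9 m/s; transfer-periapsis v_p = √[μ(2/r₁ − 1/a_t)] = 406.1 m/s.
Δv₁ = v_p − v_c1 = 82.27 m/s.
At r₂: circular v_c2 = √(μ/r₂) = 168.8 m/s; transfer-apoapsis v_a = √[μ(2/r₂ − 1/a_t)] = 110.4 m/s.
Δv₂ = v_c2 − v_a = 58.46 m/s.
Total Δv = Δv₁ + Δv₂ = 140.7 m/s.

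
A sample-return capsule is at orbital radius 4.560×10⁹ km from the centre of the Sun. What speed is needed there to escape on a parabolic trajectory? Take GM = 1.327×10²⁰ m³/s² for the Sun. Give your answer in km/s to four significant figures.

r = 4.560×10⁹ km = 4.560×10¹² m.
Escape speed v_esc = √(2μ/r) = √(2 × 1.327×10²⁰ / 4.560×10¹²) = √(5.820×10⁷) = 7629 m/s.
= 7.629 km/s.

v_esc ≈ 7.629 km/s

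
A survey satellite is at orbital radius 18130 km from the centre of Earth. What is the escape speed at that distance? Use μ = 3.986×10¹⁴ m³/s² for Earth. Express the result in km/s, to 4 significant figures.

v_esc ≈ 6.631 km/s

r = 18130 km = 1.813×10⁷ m.
Escape speed v_esc = √(2μ/r) = √(2 × 3.986×10¹⁴ / 1.813×10⁷) = √(4.397×10⁷) = 6631 m/s.
= 6.631 km/s.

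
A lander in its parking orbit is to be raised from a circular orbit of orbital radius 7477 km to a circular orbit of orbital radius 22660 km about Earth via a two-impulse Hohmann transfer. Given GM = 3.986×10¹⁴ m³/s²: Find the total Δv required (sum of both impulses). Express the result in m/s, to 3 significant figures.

r₁ = 7477 km = 7.477×10⁶ m.
r₂ = 22660 km = 2.266×10⁷ m.
Transfer ellipse a_t = (r₁ + r₂)/2 = 1.507×10⁷ m.
At r₁: circular v_c1 = √(μ/r₁) = 7301 m/s; transfer-perigee v_p = √[μ(2/r₁ − 1/a_t)] = 8954 m/s.
Δv₁ = v_p − v_c1 = 1652 m/s.
At r₂: circular v_c2 = √(μ/r₂) = 4194 m/s; transfer-apogee v_a = √[μ(2/r₂ − 1/a_t)] = 2954 m/s.
Δv₂ = v_c2 − v_a = 1240 m/s.
Total Δv = Δv₁ + Δv₂ = 2892 m/s.

Δv_total ≈ 2890 m/s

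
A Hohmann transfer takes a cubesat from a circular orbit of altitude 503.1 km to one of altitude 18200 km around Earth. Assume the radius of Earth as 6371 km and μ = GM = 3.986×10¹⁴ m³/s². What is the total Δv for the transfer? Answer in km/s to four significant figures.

r₁ = 6371 + 503.1 = 6874.1 km = 6.8741×10⁶ m.
r₂ = 6371 + 18200 = 24571 km = 2.4571×10⁷ m.
Transfer ellipse a_t = (r₁ + r₂)/2 = 1.572×10⁷ m.
At r₁: circular v_c1 = √(μ/r₁) = 7615 m/s; transfer-perigee v_p = √[μ(2/r₁ − 1/a_t)] = 9519 m/s.
Δv₁ = v_p − v_c1 = 1905 m/s.
At r₂: circular v_c2 = √(μ/r₂) = 4028 m/s; transfer-apogee v_a = √[μ(2/r₂ − 1/a_t)] = 2663 m/s.
Δv₂ = v_c2 − v_a = 1365 m/s.
Total Δv = Δv₁ + Δv₂ = 3269 m/s = 3.269 km/s.

Δv_total ≈ 3.269 km/s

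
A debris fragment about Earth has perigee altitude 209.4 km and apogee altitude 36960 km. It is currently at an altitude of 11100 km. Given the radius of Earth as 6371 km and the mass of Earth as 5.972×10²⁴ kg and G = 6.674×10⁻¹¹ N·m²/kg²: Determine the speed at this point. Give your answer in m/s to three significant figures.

v ≈ 5450 m/s

μ = GM = 6.674×10⁻¹¹ × 5.972×10²⁴ = 3.986×10¹⁴ m³/s².
r_p = 6371 + 209.4 = 6580.4 km = 6.5804×10⁶ m.
r_a = 6371 + 36960 = 43331 km = 4.3331×10⁷ m.
r = 6371 + 11100 = 17471 km = 1.747×10⁷ m.
Semi-major axis a = (r_p + r_a)/2 = 24956 km = 2.496×10⁷ m.
Vis-viva: v² = μ(2/r − 1/a) = 3.986×10¹⁴ × (1.145×10⁻⁷ − 4.007×10⁻⁸) = 2.966×10⁷ m²/s².
v = 5446 m/s.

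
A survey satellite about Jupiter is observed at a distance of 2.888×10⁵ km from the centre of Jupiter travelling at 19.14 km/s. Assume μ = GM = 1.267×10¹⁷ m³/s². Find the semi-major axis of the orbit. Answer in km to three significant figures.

a ≈ 2.48×10⁵ km

r = 2.888×10⁸ m.
Vis-viva rearranged: 1/a = 2/r − v²/μ = 6.925×10⁻⁹ − 2.891×10⁻⁹ = 4.034×10⁻⁹ m⁻¹.
a = 2.479×10⁸ m = 2.4790×10⁵ km.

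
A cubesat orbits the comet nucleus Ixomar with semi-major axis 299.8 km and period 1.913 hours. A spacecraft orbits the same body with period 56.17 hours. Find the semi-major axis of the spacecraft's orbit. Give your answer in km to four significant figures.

a₂ ≈ 2853 km

Kepler's third law: a³ ∝ T², so a₂ = a₁ (T₂/T₁)^(2/3).
T₂/T₁ = 29.36, (T₂/T₁)^(2/3) = 9.518.
a₂ = 299.8 × 9.518 = 2853 km.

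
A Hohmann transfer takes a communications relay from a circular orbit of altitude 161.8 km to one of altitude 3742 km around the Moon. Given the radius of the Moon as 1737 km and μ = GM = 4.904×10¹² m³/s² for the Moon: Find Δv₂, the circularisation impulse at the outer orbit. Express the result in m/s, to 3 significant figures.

Δv ≈ 267 m/s

r₁ = 1737 + 161.8 = 1898.8 km = 1.8988×10⁶ m.
r₂ = 1737 + 3742 = 5479.0 km = 5.4790×10⁶ m.
Transfer ellipse a_t = (r₁ + r₂)/2 = 3.689×10⁶ m.
At r₁: circular v_c1 = √(μ/r₁) = 1607 m/s; transfer-perilune v_p = √[μ(2/r₁ − 1/a_t)] = 1959 m/s.
At r₂: circular v_c2 = √(μ/r₂) = 946.1 m/s; transfer-apolune v_a = √[μ(2/r₂ − 1/a_t)] = 678.8 m/s.
Δv₂ = v_c2 − v_a = 267.3 m/s.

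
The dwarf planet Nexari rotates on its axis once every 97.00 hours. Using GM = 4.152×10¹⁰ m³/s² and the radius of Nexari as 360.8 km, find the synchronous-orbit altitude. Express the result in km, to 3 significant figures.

h_sync ≈ 4680 km

T = 97.00 hours = 3.492×10⁵ s.
A synchronous orbit has period T, so by Kepler's third law a = (μT²/4π²)^(1/3).
μT²/4π² = 4.152×10¹⁰ × (3.492×10⁵)² / 39.48 = 1.282×10²⁰ m³.
a = 5.043×10⁶ m = 5042.9 km.
Altitude h = a − R = 5042.9 − 360.8 = 4682.1 km.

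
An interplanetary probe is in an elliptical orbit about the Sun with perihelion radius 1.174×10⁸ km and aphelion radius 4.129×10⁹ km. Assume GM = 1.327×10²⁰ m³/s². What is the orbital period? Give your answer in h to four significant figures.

T ≈ 468700 h

Semi-major axis a = (r_p + r_a)/2 = (1.1740×10⁸ + 4.1290×10⁹)/2 = 2.1232×10⁹ km = 2.123×10¹² m.
By Kepler's third law T = 2π√(a³/μ) = 2π × 2.686×10⁸ = 1.687×10⁹ s.
= 4.687×10⁵ h.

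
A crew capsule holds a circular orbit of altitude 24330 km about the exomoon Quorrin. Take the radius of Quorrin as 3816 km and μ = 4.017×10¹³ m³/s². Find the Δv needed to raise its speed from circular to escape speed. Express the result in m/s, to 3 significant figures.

Δv ≈ 495 m/s

r = 3816 + 24330 = 28146 km = 2.8146×10⁷ m.
Circular speed v_c = √(μ/r) = 1195 m/s.
Escape speed v_esc = √(2μ/r) = √2 × v_c = 1689 m/s.
Δv = v_esc − v_c = 494.8 m/s.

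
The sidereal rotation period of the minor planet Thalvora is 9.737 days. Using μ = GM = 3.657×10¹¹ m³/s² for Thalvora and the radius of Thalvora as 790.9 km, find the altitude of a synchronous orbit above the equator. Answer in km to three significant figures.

T = 9.737 days = 8.413×10⁵ s.
A synchronous orbit has period T, so by Kepler's third law a = (μT²/4π²)^(1/3).
μT²/4π² = 3.657×10¹¹ × (8.413×10⁵)² / 39.48 = 6.556×10²¹ m³.
a = 1.872×10⁷ m = 18716 km.
Altitude h = a − R = 18716 − 790.9 = 17925 km.

h_sync ≈ 17900 km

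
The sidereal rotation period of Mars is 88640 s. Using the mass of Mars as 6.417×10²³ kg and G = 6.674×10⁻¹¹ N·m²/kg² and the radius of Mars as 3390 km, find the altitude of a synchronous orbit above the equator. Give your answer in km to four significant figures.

h_sync ≈ 17040 km

μ = GM = 6.674×10⁻¹¹ × 6.417×10²³ = 4.283×10¹³ m³/s².
A synchronous orbit has period T, so by Kepler's third law a = (μT²/4π²)^(1/3).
μT²/4π² = 4.283×10¹³ × (8.864×10⁴)² / 39.48 = 8.524×10²¹ m³.
a = 2.043×10⁷ m = 20427 km.
Altitude h = a − R = 20427 − 3390 = 17037 km.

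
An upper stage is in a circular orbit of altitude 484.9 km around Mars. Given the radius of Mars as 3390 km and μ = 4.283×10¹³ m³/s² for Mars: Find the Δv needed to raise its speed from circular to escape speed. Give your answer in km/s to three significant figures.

r = 3390 + 484.9 = 3874.9 km = 3.8749×10⁶ m.
Circular speed v_c = √(μ/r) = 3325 m/s.
Escape speed v_esc = √(2μ/r) = √2 × v_c = 4702 m/s.
Δv = v_esc − v_c = 1377 m/s = 1.377 km/s.

Δv ≈ 1.38 km/s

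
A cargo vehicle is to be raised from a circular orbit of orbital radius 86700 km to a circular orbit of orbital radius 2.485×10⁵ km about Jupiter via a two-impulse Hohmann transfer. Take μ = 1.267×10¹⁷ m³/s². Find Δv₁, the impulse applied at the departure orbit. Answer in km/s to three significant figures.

r₁ = 86700 km = 8.670×10⁷ m.
r₂ = 2.485×10⁵ km = 2.485×10⁸ m.
Transfer ellipse a_t = (r₁ + r₂)/2 = 1.676×10⁸ m.
At r₁: circular v_c1 = √(μ/r₁) = 38230 m/s; transfer-perijove v_p = √[μ(2/r₁ − 1/a_t)] = 46550 m/s.
Δv₁ = v_p − v_c1 = 8321 m/s.
= 8.321 km/s.

Δv ≈ 8.32 km/s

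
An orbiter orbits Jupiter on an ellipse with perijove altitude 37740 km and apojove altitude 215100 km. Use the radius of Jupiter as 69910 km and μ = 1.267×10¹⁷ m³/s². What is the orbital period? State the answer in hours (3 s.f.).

r_p = 69910 + 37740 = 107650 km = 1.0765×10⁸ m.
r_a = 69910 + 215100 = 285010 km = 2.8501×10⁸ m.
Semi-major axis a = (r_p + r_a)/2 = (1.0765×10⁵ + 2.8501×10⁵)/2 = 1.9633×10⁵ km = 1.963×10⁸ m.
By Kepler's third law T = 2π√(a³/μ) = 2π × 7.728×10³ = 4.856×10⁴ s.
= 13.49 hours.

T ≈ 13.5 hours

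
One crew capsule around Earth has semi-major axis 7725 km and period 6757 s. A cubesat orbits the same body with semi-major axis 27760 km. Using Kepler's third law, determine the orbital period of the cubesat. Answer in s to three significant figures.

T₂ ≈ 46000 s

Kepler's third law: T² ∝ a³, so T₂ = T₁ (a₂/a₁)^(3/2).
a₂/a₁ = 3.594, (a₂/a₁)^(3/2) = 6.812.
T₂ = 6757 × 6.812 = 46030 s.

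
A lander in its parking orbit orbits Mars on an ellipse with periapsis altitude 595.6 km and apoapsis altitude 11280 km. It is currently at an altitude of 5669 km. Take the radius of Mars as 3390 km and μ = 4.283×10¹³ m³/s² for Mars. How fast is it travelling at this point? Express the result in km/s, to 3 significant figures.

r_p = 3390 + 595.6 = 3985.6 km = 3.9856×10⁶ m.
r_a = 3390 + 11280 = 14670 km = 1.4670×10⁷ m.
r = 3390 + 5669 = 9059.0 km = 9.059×10⁶ m.
Semi-major axis a = (r_p + r_a)/2 = 9327.8 km = 9.328×10⁶ m.
Vis-viva: v² = μ(2/r − 1/a) = 4.283×10¹³ × (2.208×10⁻⁷ − 1.072×10⁻⁷) = 4.864×10⁶ m²/s².
v = 2205 m/s = 2.205 km/s.

v ≈ 2.21 km/s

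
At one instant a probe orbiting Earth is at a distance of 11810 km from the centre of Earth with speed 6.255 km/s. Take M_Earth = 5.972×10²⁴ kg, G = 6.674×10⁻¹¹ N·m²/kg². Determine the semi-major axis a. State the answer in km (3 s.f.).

a ≈ 14000 km

μ = GM = 6.674×10⁻¹¹ × 5.972×10²⁴ = 3.986×10¹⁴ m³/s².
r = 1.181×10⁷ m.
Specific orbital energy ε = v²/2 − μ/r = (6255)²/2 − 3.986×10¹⁴/1.181×10⁷ = -1.419×10⁷ J/kg.
Since ε = −μ/(2a), a = −μ/(2ε) = 1.405×10⁷ m = 14048 km.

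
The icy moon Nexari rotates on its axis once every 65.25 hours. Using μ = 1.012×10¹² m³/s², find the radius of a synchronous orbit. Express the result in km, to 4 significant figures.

r_sync ≈ 11230 km

T = 65.25 hours = 2.349×10⁵ s.
A synchronous orbit has period T, so by Kepler's third law a = (μT²/4π²)^(1/3).
μT²/4π² = 1.012×10¹² × (2.349×10⁵)² / 39.48 = 1.414×10²¹ m³.
a = 1.123×10⁷ m = 11225 km.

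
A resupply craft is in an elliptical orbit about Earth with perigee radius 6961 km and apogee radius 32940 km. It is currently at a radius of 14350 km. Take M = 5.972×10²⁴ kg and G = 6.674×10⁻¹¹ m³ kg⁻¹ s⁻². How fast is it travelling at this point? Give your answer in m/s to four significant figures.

μ = GM = 6.674×10⁻¹¹ × 5.972×10²⁴ = 3.986×10¹⁴ m³/s².
Semi-major axis a = (r_p + r_a)/2 = 19950 km = 1.995×10⁷ m.
Vis-viva: v² = μ(2/r − 1/a) = 3.986×10¹⁴ × (1.394×10⁻⁷ − 5.012×10⁻⁸) = 3.557×10⁷ m²/s².
v = 5964 m/s.

v ≈ 5964 m/s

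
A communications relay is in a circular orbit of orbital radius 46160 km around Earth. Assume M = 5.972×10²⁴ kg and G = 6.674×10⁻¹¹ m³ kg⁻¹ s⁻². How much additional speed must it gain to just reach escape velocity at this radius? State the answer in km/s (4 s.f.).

μ = GM = 6.674×10⁻¹¹ × 5.972×10²⁴ = 3.986×10¹⁴ m³/s².
r = 46160 km = 4.616×10⁷ m.
Circular speed v_c = √(μ/r) = 2938 m/s.
Escape speed v_esc = √(2μ/r) = √2 × v_c = 4156 m/s.
Δv = v_esc − v_c = 1217 m/s = 1.217 km/s.

Δv ≈ 1.217 km/s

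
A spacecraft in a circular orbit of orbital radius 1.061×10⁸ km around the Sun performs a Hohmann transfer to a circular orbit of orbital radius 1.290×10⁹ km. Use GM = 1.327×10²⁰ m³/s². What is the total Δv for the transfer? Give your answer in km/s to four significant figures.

Δv_total ≈ 18.90 km/s

r₁ = 1.061×10⁸ km = 1.061×10¹¹ m.
r₂ = 1.290×10⁹ km = 1.290×10¹² m.
Transfer ellipse a_t = (r₁ + r₂)/2 = 6.980×10¹¹ m.
At r₁: circular v_c1 = √(μ/r₁) = 35370 m/s; transfer-perihelion v_p = √[μ(2/r₁ − 1/a_t)] = 48080 m/s.
Δv₁ = v_p − v_c1 = 12710 m/s.
At r₂: circular v_c2 = √(μ/r₂) = 10140 m/s; transfer-aphelion v_a = √[μ(2/r₂ − 1/a_t)] = 3954 m/s.
Δv₂ = v_c2 − v_a = 6188 m/s.
Total Δv = Δv₁ + Δv₂ = 18900 m/s = 18.90 km/s.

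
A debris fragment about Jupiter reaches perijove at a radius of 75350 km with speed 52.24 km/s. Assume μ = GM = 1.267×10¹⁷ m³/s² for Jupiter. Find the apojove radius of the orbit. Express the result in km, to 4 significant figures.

apojove radius ≈ 3.244×10⁵ km

r_p = 7.535×10⁷ m.
Specific energy ε = v²/2 − μ/r = -3.170×10⁸ J/kg, so a = −μ/(2ε) = 1.999×10⁸ m.
The apsides satisfy r_p + r_a = 2a, so the apojove radius is 2a − r_p = 3.244×10⁸ m = 3.2436×10⁵ km.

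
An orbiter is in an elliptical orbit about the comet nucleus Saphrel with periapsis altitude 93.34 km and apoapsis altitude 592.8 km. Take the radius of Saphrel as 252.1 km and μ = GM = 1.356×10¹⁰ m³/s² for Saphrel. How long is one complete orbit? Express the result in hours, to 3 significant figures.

T ≈ 6.88 hours

r_p = 252.1 + 93.34 = 345.44 km = 3.4544×10⁵ m.
r_a = 252.1 + 592.8 = 844.90 km = 8.4490×10⁵ m.
Semi-major axis a = (r_p + r_a)/2 = (345.44 + 844.90)/2 = 595.17 km = 5.952×10⁵ m.
By Kepler's third law T = 2π√(a³/μ) = 2π × 3.943×10³ = 2.477×10⁴ s.
= 6.882 hours.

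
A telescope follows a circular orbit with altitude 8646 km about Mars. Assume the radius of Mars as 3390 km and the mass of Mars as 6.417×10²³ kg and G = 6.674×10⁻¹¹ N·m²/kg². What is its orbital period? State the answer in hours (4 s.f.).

T ≈ 11.14 hours

μ = GM = 6.674×10⁻¹¹ × 6.417×10²³ = 4.283×10¹³ m³/s².
r = 3390 + 8646 = 12036 km = 1.2036×10⁷ m.
Kepler's third law: T = 2π√(r³/μ) = 2π√((1.204×10⁷)³ / 4.283×10¹³).
r³/μ = 4.071×10⁷ s², so T = 2π × 6.381×10³ = 4.009×10⁴ s.
Converting: 4.009×10⁴ s ÷ 3600 = 11.14 hours.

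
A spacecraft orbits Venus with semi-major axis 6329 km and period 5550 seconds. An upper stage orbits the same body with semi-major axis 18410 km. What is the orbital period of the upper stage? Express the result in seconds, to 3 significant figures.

Kepler's third law: T² ∝ a³, so T₂ = T₁ (a₂/a₁)^(3/2).
a₂/a₁ = 2.909, (a₂/a₁)^(3/2) = 4.961.
T₂ = 5550 × 4.961 = 27530 seconds.

T₂ ≈ 27500 seconds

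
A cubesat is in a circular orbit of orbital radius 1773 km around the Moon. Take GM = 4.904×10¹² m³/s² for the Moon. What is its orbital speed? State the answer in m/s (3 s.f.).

v ≈ 1660 m/s

r = 1773 km = 1.773×10⁶ m.
For a circular orbit v = √(μ/r) = √(4.904×10¹² / 1.773×10⁶) = √(2.766×10⁶) = 1663 m/s.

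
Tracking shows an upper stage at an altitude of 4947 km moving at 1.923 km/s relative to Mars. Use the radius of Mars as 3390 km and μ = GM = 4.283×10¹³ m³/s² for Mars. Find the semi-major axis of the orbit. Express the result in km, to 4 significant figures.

a ≈ 6512 km

r = 3390 + 4947 = 8337.0 km = 8.337×10⁶ m.
Vis-viva rearranged: 1/a = 2/r − v²/μ = 2.399×10⁻⁷ − 8.634×10⁻⁸ = 1.536×10⁻⁷ m⁻¹.
a = 6.512×10⁶ m = 6512.3 km.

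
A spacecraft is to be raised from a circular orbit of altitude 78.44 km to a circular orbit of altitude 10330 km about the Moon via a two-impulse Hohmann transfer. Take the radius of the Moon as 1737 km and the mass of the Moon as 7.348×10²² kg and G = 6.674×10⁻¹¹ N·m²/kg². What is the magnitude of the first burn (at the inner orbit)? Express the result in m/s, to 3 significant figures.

μ = GM = 6.674×10⁻¹¹ × 7.348×10²² = 4.904×10¹² m³/s².
r₁ = 1737 + 78.44 = 1815.4 km = 1.8154×10⁶ m.
r₂ = 1737 + 10330 = 12067 km = 1.2067×10⁷ m.
Transfer ellipse a_t = (r₁ + r₂)/2 = 6.941×10⁶ m.
At r₁: circular v_c1 = √(μ/r₁) = 1644 m/s; transfer-perilune v_p = √[μ(2/r₁ − 1/a_t)] = 2167 m/s.
Δv₁ = v_p − v_c1 = 523.5 m/s.

Δv ≈ 523 m/s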